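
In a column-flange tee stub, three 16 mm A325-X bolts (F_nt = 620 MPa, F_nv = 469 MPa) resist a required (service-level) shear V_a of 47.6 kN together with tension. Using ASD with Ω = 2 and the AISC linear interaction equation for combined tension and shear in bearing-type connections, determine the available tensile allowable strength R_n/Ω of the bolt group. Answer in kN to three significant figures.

A_b = π·16²/4 = 201.1 mm²; f_rv = 47.6 × 1000 / (3 × 201.1) = 78.91 MPa.
F'_nt = 1.3 F_nt − (Ω F_nt / F_nv) f_rv = 1.3·620 − (2·620/469)·78.91 = 597.4 MPa, capped at F_nt → F'_nt = 597.4 MPa.
R_n = F'_nt · A_b · n = 597.4 × 201.1 × 3 / 1000 = 360.3 kN.
Allowable strength R_n/Ω = 360.3 / 2 = 180 kN.

180 kN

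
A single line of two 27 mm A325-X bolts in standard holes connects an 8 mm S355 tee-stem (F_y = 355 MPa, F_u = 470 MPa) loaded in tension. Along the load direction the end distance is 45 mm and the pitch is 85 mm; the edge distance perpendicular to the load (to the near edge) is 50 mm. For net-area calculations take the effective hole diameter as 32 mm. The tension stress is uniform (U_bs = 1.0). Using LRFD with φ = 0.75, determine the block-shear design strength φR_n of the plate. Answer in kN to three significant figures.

Shear plane L_v = 45 + 1·85 = 130 mm; A_gv = 130 × 8 = 1040 mm².
A_nv = (130 − 1.5·32) × 8 = 656 mm².
A_nt = (50 − 0.5·32) × 8 = 272 mm².
0.6 F_u A_nv = 185 kN; 0.6 F_y A_gv = 221.5 kN → shear rupture governs the shear term.
R_n = 185 + 1.0 × 470 × 272 / 1000 = 312.8 kN.
Design strength φR_n = 0.75 × 312.8 = 235 kN.

235 kN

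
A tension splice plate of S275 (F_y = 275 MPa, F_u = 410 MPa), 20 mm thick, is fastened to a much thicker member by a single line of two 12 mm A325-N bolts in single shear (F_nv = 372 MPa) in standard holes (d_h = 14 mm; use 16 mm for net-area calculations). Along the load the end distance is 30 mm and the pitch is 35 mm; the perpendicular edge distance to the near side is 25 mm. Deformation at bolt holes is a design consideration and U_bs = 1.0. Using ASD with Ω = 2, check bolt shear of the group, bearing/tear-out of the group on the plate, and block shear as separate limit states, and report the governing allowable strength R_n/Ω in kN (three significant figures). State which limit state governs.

42.1 kN (bolt shear governs)

Bolt shear: A_b = π·12²/4 = 113.1 mm²; R_n = 372 × 113.1 × 2 × 1 / 1000 = 84.14 kN → 84.14 / 2 = 42.1 kN.
Bearing: edge l_c = 23, r_n = 226.3 kN; interior l_c = 21, r_n = 206.6 kN; R_n = 226.3 + 1·206.6 = 433 kN → 216 kN.
Block shear: A_gv = 1300, A_nv = 820, A_nt = 340 mm²; R_n = min(0.6F_uA_nv, 0.6F_yA_gv) + U_bs·F_u·A_nt = 341.1 kN → 171 kN.
Bolt shear governs: 42.1 kN.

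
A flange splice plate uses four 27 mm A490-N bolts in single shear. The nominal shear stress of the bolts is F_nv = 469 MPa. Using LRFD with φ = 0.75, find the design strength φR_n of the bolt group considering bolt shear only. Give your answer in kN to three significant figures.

A_b = π × 27² / 4 = 572.6 mm².
R_n = F_nv · A_b · n · n_s = 469 × 572.6 × 4 × 1 / 1000 = 1074 kN.
Design strength φR_n = 0.75 × 1074 = 806 kN.

806 kN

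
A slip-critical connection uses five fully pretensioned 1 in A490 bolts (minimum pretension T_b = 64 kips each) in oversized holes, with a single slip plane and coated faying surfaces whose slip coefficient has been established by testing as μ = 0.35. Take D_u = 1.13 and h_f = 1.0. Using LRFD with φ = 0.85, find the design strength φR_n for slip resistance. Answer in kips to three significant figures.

R_n = μ · D_u · h_f · T_b · n_s · n_b = 0.35 × 1.13 × 1.0 × 64 × 1 × 5 = 126.6 kips.
Design strength φR_n = 0.85 × 126.6 = 108 kips.

108 kips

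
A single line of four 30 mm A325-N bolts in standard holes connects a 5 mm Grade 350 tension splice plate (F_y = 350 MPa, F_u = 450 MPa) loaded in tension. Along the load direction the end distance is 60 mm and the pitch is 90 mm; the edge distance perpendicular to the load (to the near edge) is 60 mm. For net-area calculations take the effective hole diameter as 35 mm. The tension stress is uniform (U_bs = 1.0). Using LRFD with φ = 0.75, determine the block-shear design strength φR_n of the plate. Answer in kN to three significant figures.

282 kN

Shear plane L_v = 60 + 3·90 = 330 mm; A_gv = 330 × 5 = 1650 mm².
A_nv = (330 − 3.5·35) × 5 = 1038 mm².
A_nt = (60 − 0.5·35) × 5 = 212.5 mm².
0.6 F_u A_nv = 280.1 kN; 0.6 F_y A_gv = 346.5 kN → shear rupture governs the shear term.
R_n = 280.1 + 1.0 × 450 × 212.5 / 1000 = 375.8 kN.
Design strength φR_n = 0.75 × 375.8 = 282 kN.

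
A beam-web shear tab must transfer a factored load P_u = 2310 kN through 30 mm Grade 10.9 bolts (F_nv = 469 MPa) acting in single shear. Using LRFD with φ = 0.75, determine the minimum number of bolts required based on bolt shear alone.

10 bolts

A_b = π·30²/4 = 706.9 mm².
Per-bolt design strength φR_n = 0.75 × 469 × 706.9 × 1 / 1000 = 248.6 kN.
n ≥ 2310 / 248.6 = 9.291 → use 10 bolts.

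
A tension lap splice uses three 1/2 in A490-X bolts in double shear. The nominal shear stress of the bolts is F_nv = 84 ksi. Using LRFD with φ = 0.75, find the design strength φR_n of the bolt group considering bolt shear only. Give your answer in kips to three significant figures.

A_b = π × 0.5² / 4 = 0.1963 in².
R_n = F_nv · A_b · n · n_s = 84 × 0.1963 × 3 × 2 = 98.96 kips.
Design strength φR_n = 0.75 × 98.96 = 74.2 kips.

74.2 kips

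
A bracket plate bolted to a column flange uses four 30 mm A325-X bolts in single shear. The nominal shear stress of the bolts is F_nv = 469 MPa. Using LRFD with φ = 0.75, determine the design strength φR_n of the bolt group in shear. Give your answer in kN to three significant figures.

A_b = π × 30² / 4 = 706.9 mm².
R_n = F_nv · A_b · n · n_s = 469 × 706.9 × 4 × 1 / 1000 = 1326 kN.
Design strength φR_n = 0.75 × 1326 = 995 kN.

995 kN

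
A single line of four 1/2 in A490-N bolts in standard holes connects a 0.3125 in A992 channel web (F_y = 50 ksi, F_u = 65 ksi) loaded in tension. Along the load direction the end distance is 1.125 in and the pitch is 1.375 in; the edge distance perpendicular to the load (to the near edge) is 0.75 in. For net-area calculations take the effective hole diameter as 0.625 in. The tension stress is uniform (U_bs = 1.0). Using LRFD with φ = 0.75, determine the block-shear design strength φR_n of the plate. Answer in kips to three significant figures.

Shear plane L_v = 1.125 + 3·1.375 = 5.25 in; A_gv = 5.25 × 0.3125 = 1.641 in².
A_nv = (5.25 − 3.5·0.625) × 0.3125 = 0.957 in².
A_nt = (0.75 − 0.5·0.625) × 0.3125 = 0.1367 in².
0.6 F_u A_nv = 37.32 kips; 0.6 F_y A_gv = 49.22 kips → shear rupture governs the shear term.
R_n = 37.32 + 1.0 × 65 × 0.1367 = 46.21 kips.
Design strength φR_n = 0.75 × 46.21 = 34.7 kips.

34.7 kips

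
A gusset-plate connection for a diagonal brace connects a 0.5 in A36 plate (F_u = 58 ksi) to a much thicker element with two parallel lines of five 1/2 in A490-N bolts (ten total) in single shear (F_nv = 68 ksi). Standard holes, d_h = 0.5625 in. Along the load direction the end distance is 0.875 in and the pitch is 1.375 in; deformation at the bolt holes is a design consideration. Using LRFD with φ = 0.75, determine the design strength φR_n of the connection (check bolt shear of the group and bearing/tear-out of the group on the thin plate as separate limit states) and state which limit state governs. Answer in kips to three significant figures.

100 kips (bolt shear governs)

Bolt shear: A_b = π·0.5²/4 = 0.1963 in²; R_n = 68 × 0.1963 × 10 × 1 = 133.5 kips → 0.75 × 133.5 = 100 kips.
Bearing (1.2 l_c t F_u ≤ 2.4 d t F_u): upper limit = 2.4·0.5·0.5·58 = 34.8 kips.
  Edge l_c = 0.875 − 0.5625/2 = 0.5938 → r_n = 20.66 kips; interior l_c = 1.375 − 0.5625 = 0.8125 → r_n = 28.27 kips.
  R_n,bearing = 2·20.66 + 8·28.27 = 267.5 kips → 0.75 × 267.5 = 201 kips.
Bolt shear governs: 100 kips.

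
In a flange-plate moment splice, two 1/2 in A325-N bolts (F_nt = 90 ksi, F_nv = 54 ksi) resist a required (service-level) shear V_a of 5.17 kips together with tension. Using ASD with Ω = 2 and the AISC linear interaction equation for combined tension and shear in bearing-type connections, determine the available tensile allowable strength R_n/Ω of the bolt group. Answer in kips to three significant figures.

A_b = π·0.5²/4 = 0.1963 in²; f_rv = 5.17 / (2 × 0.1963) = 13.17 ksi.
F'_nt = 1.3 F_nt − (Ω F_nt / F_nv) f_rv = 1.3·90 − (2·90/54)·13.17 = 73.12 ksi, capped at F_nt → F'_nt = 73.12 ksi.
R_n = F'_nt · A_b · n = 73.12 × 0.1963 × 2 = 28.71 kips.
Allowable strength R_n/Ω = 28.71 / 2 = 14.4 kips.

14.4 kips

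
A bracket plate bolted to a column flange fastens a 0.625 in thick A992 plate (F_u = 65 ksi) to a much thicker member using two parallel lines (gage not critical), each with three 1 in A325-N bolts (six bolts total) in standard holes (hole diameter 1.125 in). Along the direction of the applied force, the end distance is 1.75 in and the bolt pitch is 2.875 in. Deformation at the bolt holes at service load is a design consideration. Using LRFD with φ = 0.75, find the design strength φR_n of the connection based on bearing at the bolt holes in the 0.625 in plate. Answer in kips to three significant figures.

343 kips

Per bolt r_n = 1.2 l_c t F_u ≤ 2.4 d t F_u; upper limit = 2.4 × 1 × 0.625 × 65 = 97.5 kips.
Edge bolt: l_c = 1.75 − 1.125/2 = 1.188 in → 1.2 × 1.188 × 0.625 × 65 = 57.89 → r_n = 57.89 kips.
Interior bolts: l_c = 2.875 − 1.125 = 1.75 in → 1.2 × 1.75 × 0.625 × 65 = 85.31 → r_n = 85.31 kips.
R_n = 2 × 57.89 + 4 × 85.31 = 457 kips.
Design strength φR_n = 0.75 × 457 = 343 kips.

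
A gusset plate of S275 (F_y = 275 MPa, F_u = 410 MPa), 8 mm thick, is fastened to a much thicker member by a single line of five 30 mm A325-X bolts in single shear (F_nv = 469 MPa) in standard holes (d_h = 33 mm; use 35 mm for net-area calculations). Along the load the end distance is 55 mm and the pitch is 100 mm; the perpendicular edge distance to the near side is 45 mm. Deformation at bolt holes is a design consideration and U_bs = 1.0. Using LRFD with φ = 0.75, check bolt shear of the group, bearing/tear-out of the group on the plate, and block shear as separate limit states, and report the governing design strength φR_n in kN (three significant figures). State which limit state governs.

Bolt shear: A_b = π·30²/4 = 706.9 mm²; R_n = 469 × 706.9 × 5 × 1 / 1000 = 1658 kN → 0.75 × 1658 = 1240 kN.
Bearing: edge l_c = 38.5, r_n = 151.5 kN; interior l_c = 67, r_n = 236.2 kN; R_n = 151.5 + 4·236.2 = 1096 kN → 822 kN.
Block shear: A_gv = 3640, A_nv = 2380, A_nt = 220 mm²; R_n = min(0.6F_uA_nv, 0.6F_yA_gv) + U_bs·F_u·A_nt = 675.7 kN → 507 kN.
Block shear governs: 507 kN.

507 kN (block shear governs)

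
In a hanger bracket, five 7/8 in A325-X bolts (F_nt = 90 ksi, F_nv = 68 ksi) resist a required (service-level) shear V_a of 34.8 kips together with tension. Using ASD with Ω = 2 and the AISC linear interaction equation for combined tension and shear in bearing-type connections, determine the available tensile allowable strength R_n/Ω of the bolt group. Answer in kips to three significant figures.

130 kips

A_b = π·0.875²/4 = 0.6013 in²; f_rv = 34.8 / (5 × 0.6013) = 11.57 ksi.
F'_nt = 1.3 F_nt − (Ω F_nt / F_nv) f_rv = 1.3·90 − (2·90/68)·11.57 = 86.36 ksi, capped at F_nt → F'_nt = 86.36 ksi.
R_n = F'_nt · A_b · n = 86.36 × 0.6013 × 5 = 259.7 kips.
Allowable strength R_n/Ω = 259.7 / 2 = 130 kips.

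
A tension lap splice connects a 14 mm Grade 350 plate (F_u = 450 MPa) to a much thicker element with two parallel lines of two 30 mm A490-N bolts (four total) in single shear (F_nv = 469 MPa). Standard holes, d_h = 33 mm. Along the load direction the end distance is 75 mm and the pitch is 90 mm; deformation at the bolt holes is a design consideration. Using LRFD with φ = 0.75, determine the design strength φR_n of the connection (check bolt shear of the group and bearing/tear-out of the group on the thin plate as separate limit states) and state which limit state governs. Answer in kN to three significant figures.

Bolt shear: A_b = π·30²/4 = 706.9 mm²; R_n = 469 × 706.9 × 4 × 1 / 1000 = 1326 kN → 0.75 × 1326 = 995 kN.
Bearing (1.2 l_c t F_u ≤ 2.4 d t F_u): upper limit = 2.4·30·14·450 / 1000 = 453.6 kN.
  Edge l_c = 75 − 33/2 = 58.5 → r_n = 442.3 kN; interior l_c = 90 − 33 = 57 → r_n = 430.9 kN.
  R_n,bearing = 2·442.3 + 2·430.9 = 1746 kN → 0.75 × 1746 = 1310 kN.
Bolt shear governs: 995 kN.

995 kN (bolt shear governs)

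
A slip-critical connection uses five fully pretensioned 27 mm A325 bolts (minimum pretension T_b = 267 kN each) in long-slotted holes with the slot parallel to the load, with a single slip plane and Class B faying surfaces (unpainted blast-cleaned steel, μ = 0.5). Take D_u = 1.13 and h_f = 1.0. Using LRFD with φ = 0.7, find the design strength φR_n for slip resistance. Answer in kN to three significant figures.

528 kN

R_n = μ · D_u · h_f · T_b · n_s · n_b = 0.5 × 1.13 × 1.0 × 267 × 1 × 5 = 754.3 kN.
Design strength φR_n = 0.7 × 754.3 = 528 kN.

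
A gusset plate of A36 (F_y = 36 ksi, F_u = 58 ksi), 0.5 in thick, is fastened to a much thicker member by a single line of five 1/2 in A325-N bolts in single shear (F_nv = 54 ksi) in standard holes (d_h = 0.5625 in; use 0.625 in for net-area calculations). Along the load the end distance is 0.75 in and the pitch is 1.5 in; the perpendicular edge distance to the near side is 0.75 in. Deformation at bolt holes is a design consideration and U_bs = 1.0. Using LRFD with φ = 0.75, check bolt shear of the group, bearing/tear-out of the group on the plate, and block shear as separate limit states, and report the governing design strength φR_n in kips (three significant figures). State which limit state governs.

Bolt shear: A_b = π·0.5²/4 = 0.1963 in²; R_n = 54 × 0.1963 × 5 × 1 = 53.01 kips → 0.75 × 53.01 = 39.8 kips.
Bearing: edge l_c = 0.4688, r_n = 16.31 kips; interior l_c = 0.9375, r_n = 32.62 kips; R_n = 16.31 + 4·32.62 = 146.8 kips → 110 kips.
Block shear: A_gv = 3.375, A_nv = 1.969, A_nt = 0.2188 in²; R_n = min(0.6F_uA_nv, 0.6F_yA_gv) + U_bs·F_u·A_nt = 81.2 kips → 60.9 kips.
Bolt shear governs: 39.8 kips.

39.8 kips (bolt shear governs)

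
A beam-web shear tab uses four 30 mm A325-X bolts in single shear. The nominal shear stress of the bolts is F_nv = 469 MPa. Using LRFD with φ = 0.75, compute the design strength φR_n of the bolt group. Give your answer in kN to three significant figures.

A_b = π × 30² / 4 = 706.9 mm².
R_n = F_nv · A_b · n · n_s = 469 × 706.9 × 4 × 1 / 1000 = 1326 kN.
Design strength φR_n = 0.75 × 1326 = 995 kN.

995 kN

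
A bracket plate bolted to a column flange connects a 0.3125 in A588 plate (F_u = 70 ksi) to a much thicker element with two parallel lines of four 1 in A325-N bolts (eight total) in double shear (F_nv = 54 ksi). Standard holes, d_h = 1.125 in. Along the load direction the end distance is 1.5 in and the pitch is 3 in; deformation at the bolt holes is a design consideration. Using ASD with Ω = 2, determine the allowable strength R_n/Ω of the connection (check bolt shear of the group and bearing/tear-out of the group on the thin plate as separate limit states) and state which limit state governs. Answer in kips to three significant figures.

Bolt shear: A_b = π·1²/4 = 0.7854 in²; R_n = 54 × 0.7854 × 8 × 2 = 678.6 kips → 678.6 / 2 = 339 kips.
Bearing (1.2 l_c t F_u ≤ 2.4 d t F_u): upper limit = 2.4·1·0.3125·70 = 52.5 kips.
  Edge l_c = 1.5 − 1.125/2 = 0.9375 → r_n = 24.61 kips; interior l_c = 3 − 1.125 = 1.875 → r_n = 49.22 kips.
  R_n,bearing = 2·24.61 + 6·49.22 = 344.5 kips → 344.5 / 2 = 172 kips.
Bearing governs: 172 kips.

172 kips (bearing governs)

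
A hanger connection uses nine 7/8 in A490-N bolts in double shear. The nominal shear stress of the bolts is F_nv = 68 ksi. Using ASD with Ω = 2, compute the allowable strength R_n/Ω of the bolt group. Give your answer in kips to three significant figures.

368 kips

A_b = π × 0.875² / 4 = 0.6013 in².
R_n = F_nv · A_b · n · n_s = 68 × 0.6013 × 9 × 2 = 736 kips.
Allowable strength R_n/Ω = 736 / 2 = 368 kips.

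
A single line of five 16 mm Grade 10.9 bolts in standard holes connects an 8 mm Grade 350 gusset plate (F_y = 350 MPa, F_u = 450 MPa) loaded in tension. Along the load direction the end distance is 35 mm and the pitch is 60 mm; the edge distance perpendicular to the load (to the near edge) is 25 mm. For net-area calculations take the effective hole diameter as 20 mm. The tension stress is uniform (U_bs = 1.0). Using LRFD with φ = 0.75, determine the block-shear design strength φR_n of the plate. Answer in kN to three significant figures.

340 kN

Shear plane L_v = 35 + 4·60 = 275 mm; A_gv = 275 × 8 = 2200 mm².
A_nv = (275 − 4.5·20) × 8 = 1480 mm².
A_nt = (25 − 0.5·20) × 8 = 120 mm².
0.6 F_u A_nv = 399.6 kN; 0.6 F_y A_gv = 462 kN → shear rupture governs the shear term.
R_n = 399.6 + 1.0 × 450 × 120 / 1000 = 453.6 kN.
Design strength φR_n = 0.75 × 453.6 = 340 kN.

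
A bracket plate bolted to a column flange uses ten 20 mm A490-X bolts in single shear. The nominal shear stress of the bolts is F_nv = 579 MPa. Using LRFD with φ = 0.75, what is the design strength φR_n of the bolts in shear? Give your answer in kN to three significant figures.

A_b = π × 20² / 4 = 314.2 mm².
R_n = F_nv · A_b · n · n_s = 579 × 314.2 × 10 × 1 / 1000 = 1819 kN.
Design strength φR_n = 0.75 × 1819 = 1360 kN.

1360 kN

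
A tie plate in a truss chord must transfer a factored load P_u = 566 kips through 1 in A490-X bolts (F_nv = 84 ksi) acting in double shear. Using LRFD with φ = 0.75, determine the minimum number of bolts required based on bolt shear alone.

A_b = π·1²/4 = 0.7854 in².
Per-bolt design strength φR_n = 0.75 × 84 × 0.7854 × 2 = 98.96 kips.
n ≥ 566 / 98.96 = 5.719 → use 6 bolts.

6 bolts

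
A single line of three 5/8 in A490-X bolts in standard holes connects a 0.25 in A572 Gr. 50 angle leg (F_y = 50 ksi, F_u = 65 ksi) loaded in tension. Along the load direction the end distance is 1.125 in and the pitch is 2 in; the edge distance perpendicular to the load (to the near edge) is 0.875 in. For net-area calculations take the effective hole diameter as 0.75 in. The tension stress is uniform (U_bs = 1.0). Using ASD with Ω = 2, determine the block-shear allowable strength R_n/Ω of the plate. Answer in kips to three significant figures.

Shear plane L_v = 1.125 + 2·2 = 5.125 in; A_gv = 5.125 × 0.25 = 1.281 in².
A_nv = (5.125 − 2.5·0.75) × 0.25 = 0.8125 in².
A_nt = (0.875 − 0.5·0.75) × 0.25 = 0.125 in².
0.6 F_u A_nv = 31.69 kips; 0.6 F_y A_gv = 38.44 kips → shear rupture governs the shear term.
R_n = 31.69 + 1.0 × 65 × 0.125 = 39.81 kips.
Allowable strength R_n/Ω = 39.81 / 2 = 19.9 kips.

19.9 kips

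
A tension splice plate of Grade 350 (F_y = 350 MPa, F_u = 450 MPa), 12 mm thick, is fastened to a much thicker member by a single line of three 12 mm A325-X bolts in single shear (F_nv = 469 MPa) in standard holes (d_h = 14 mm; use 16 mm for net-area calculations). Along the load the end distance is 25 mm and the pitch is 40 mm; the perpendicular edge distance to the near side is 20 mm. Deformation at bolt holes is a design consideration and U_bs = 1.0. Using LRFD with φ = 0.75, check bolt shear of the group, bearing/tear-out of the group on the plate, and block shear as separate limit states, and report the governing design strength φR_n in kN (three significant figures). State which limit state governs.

119 kN (bolt shear governs)

Bolt shear: A_b = π·12²/4 = 113.1 mm²; R_n = 469 × 113.1 × 3 × 1 / 1000 = 159.1 kN → 0.75 × 159.1 = 119 kN.
Bearing: edge l_c = 18, r_n = 116.6 kN; interior l_c = 26, r_n = 155.5 kN; R_n = 116.6 + 2·155.5 = 427.7 kN → 321 kN.
Block shear: A_gv = 1260, A_nv = 780, A_nt = 144 mm²; R_n = min(0.6F_uA_nv, 0.6F_yA_gv) + U_bs·F_u·A_nt = 275.4 kN → 207 kN.
Bolt shear governs: 119 kN.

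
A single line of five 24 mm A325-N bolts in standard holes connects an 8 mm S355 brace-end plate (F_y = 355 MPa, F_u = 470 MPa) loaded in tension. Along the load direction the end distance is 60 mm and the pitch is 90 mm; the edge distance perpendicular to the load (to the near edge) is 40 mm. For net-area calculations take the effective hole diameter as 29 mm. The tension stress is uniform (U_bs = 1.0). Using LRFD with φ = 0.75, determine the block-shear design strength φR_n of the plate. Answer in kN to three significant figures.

Shear plane L_v = 60 + 4·90 = 420 mm; A_gv = 420 × 8 = 3360 mm².
A_nv = (420 − 4.5·29) × 8 = 2316 mm².
A_nt = (40 − 0.5·29) × 8 = 204 mm².
0.6 F_u A_nv = 653.1 kN; 0.6 F_y A_gv = 715.7 kN → shear rupture governs the shear term.
R_n = 653.1 + 1.0 × 470 × 204 / 1000 = 749 kN.
Design strength φR_n = 0.75 × 749 = 562 kN.

562 kN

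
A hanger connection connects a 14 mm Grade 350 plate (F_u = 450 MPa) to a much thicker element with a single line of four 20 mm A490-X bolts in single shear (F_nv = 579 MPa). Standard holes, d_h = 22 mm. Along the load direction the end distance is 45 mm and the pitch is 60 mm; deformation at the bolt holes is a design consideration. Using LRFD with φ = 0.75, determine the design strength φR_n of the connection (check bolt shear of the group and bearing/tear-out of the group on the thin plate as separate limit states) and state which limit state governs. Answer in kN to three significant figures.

Bolt shear: A_b = π·20²/4 = 314.2 mm²; R_n = 579 × 314.2 × 4 × 1 / 1000 = 727.6 kN → 0.75 × 727.6 = 546 kN.
Bearing (1.2 l_c t F_u ≤ 2.4 d t F_u): upper limit = 2.4·20·14·450 / 1000 = 302.4 kN.
  Edge l_c = 45 − 22/2 = 34 → r_n = 257 kN; interior l_c = 60 − 22 = 38 → r_n = 287.3 kN.
  R_n,bearing = 1·257 + 3·287.3 = 1119 kN → 0.75 × 1119 = 839 kN.
Bolt shear governs: 546 kN.

546 kN (bolt shear governs)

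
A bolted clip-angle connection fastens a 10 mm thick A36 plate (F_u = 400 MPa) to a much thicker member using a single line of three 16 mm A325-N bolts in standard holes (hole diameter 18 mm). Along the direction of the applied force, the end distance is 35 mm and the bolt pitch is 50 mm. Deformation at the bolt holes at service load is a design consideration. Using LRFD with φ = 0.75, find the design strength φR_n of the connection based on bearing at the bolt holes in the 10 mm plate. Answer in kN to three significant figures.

Per bolt r_n = 1.2 l_c t F_u ≤ 2.4 d t F_u; upper limit = 2.4 × 16 × 10 × 400 / 1000 = 153.6 kN.
Edge bolt: l_c = 35 − 18/2 = 26 mm → 1.2 × 26 × 10 × 400 / 1000 = 124.8 → r_n = 124.8 kN.
Interior bolts: l_c = 50 − 18 = 32 mm → 1.2 × 32 × 10 × 400 / 1000 = 153.6 → r_n = 153.6 kN.
R_n = 1 × 124.8 + 2 × 153.6 = 432 kN.
Design strength φR_n = 0.75 × 432 = 324 kN.

324 kN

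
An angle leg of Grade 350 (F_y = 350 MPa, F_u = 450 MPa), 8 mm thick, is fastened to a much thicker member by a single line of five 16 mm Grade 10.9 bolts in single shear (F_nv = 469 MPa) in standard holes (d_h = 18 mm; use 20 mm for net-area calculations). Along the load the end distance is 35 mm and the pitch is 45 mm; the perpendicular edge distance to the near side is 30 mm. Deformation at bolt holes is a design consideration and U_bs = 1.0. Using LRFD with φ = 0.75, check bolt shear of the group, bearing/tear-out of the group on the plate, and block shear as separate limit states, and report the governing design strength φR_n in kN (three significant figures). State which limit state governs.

Bolt shear: A_b = π·16²/4 = 201.1 mm²; R_n = 469 × 201.1 × 5 × 1 / 1000 = 471.5 kN → 0.75 × 471.5 = 354 kN.
Bearing: edge l_c = 26, r_n = 112.3 kN; interior l_c = 27, r_n = 116.6 kN; R_n = 112.3 + 4·116.6 = 578.9 kN → 434 kN.
Block shear: A_gv = 1720, A_nv = 1000, A_nt = 160 mm²; R_n = min(0.6F_uA_nv, 0.6F_yA_gv) + U_bs·F_u·A_nt = 342 kN → 256 kN.
Block shear governs: 256 kN.

256 kN (block shear governs)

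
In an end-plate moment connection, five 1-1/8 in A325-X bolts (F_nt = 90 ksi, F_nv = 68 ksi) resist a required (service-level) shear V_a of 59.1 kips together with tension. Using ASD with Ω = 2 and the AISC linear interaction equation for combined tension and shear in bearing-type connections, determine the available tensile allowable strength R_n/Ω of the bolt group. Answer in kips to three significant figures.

A_b = π·1.125²/4 = 0.994 in²; f_rv = 59.1 / (5 × 0.994) = 11.89 ksi.
F'_nt = 1.3 F_nt − (Ω F_nt / F_nv) f_rv = 1.3·90 − (2·90/68)·11.89 = 85.52 ksi, capped at F_nt → F'_nt = 85.52 ksi.
R_n = F'_nt · A_b · n = 85.52 × 0.994 × 5 = 425.1 kips.
Allowable strength R_n/Ω = 425.1 / 2 = 213 kips.

213 kips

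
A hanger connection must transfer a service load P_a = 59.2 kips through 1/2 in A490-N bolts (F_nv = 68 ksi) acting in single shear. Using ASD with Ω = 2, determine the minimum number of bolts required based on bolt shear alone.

9 bolts

A_b = π·0.5²/4 = 0.1963 in².
Per-bolt allowable strength R_n/Ω = 68 × 0.1963 × 1 / 2 = 6.676 kips.
n ≥ 59.2 / 6.676 = 8.868 → use 9 bolts.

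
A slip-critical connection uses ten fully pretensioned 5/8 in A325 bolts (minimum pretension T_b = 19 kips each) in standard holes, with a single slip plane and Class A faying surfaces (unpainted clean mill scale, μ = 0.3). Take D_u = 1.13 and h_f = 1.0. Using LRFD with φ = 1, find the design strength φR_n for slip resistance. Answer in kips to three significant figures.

R_n = μ · D_u · h_f · T_b · n_s · n_b = 0.3 × 1.13 × 1.0 × 19 × 1 × 10 = 64.41 kips.
Design strength φR_n = 1 × 64.41 = 64.4 kips.

64.4 kips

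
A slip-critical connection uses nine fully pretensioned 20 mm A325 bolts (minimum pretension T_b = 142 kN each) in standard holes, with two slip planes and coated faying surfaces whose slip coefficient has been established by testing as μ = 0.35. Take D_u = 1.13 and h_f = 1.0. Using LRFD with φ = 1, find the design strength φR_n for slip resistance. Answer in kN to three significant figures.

R_n = μ · D_u · h_f · T_b · n_s · n_b = 0.35 × 1.13 × 1.0 × 142 × 2 × 9 = 1011 kN.
Design strength φR_n = 1 × 1011 = 1010 kN.

1010 kN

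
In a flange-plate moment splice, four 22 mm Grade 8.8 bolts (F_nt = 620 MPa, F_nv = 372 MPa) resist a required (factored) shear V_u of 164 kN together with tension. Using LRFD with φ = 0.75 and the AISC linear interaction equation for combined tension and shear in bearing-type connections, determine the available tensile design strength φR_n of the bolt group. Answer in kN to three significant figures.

A_b = π·22²/4 = 380.1 mm²; f_rv = 164 × 1000 / (4 × 380.1) = 107.9 MPa.
F'_nt = 1.3 F_nt − (F_nt / φF_nv) f_rv = 1.3·620 − (620/(0.75·372))·107.9 = 566.3 MPa, capped at F_nt → F'_nt = 566.3 MPa.
R_n = F'_nt · A_b · n = 566.3 × 380.1 × 4 / 1000 = 861.1 kN.
Design strength φR_n = 0.75 × 861.1 = 646 kN.

646 kN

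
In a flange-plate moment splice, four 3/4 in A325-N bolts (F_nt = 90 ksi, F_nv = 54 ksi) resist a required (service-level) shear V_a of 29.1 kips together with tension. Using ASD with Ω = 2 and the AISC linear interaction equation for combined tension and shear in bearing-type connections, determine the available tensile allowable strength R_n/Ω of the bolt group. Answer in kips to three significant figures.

A_b = π·0.75²/4 = 0.4418 in²; f_rv = 29.1 / (4 × 0.4418) = 16.47 ksi.
F'_nt = 1.3 F_nt − (Ω F_nt / F_nv) f_rv = 1.3·90 − (2·90/54)·16.47 = 62.11 ksi, capped at F_nt → F'_nt = 62.11 ksi.
R_n = F'_nt · A_b · n = 62.11 × 0.4418 × 4 = 109.8 kips.
Allowable strength R_n/Ω = 109.8 / 2 = 54.9 kips.

54.9 kips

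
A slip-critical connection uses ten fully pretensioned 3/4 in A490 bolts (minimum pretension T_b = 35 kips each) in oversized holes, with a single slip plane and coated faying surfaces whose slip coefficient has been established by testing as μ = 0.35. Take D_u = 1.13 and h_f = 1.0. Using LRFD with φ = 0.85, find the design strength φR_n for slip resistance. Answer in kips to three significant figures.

118 kips

R_n = μ · D_u · h_f · T_b · n_s · n_b = 0.35 × 1.13 × 1.0 × 35 × 1 × 10 = 138.4 kips.
Design strength φR_n = 0.85 × 138.4 = 118 kips.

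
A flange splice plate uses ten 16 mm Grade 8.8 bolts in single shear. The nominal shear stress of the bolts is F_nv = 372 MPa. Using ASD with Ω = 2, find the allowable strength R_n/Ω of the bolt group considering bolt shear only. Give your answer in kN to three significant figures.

A_b = π × 16² / 4 = 201.1 mm².
R_n = F_nv · A_b · n · n_s = 372 × 201.1 × 10 × 1 / 1000 = 748 kN.
Allowable strength R_n/Ω = 748 / 2 = 374 kN.

374 kN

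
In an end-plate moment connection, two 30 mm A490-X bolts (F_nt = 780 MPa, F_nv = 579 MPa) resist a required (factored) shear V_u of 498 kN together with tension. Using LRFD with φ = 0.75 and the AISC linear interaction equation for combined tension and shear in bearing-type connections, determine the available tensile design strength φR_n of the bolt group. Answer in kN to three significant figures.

A_b = π·30²/4 = 706.9 mm²; f_rv = 498 × 1000 / (2 × 706.9) = 352.3 MPa.
F'_nt = 1.3 F_nt − (F_nt / φF_nv) f_rv = 1.3·780 − (780/(0.75·579))·352.3 = 381.3 MPa, capped at F_nt → F'_nt = 381.3 MPa.
R_n = F'_nt · A_b · n = 381.3 × 706.9 × 2 / 1000 = 539 kN.
Design strength φR_n = 0.75 × 539 = 404 kN.

404 kN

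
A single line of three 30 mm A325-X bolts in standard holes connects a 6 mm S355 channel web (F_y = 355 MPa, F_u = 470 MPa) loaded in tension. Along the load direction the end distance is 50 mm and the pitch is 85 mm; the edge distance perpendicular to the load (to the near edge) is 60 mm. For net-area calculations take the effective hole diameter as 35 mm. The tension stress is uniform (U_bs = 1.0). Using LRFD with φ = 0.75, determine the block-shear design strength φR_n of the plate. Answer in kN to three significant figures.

Shear plane L_v = 50 + 2·85 = 220 mm; A_gv = 220 × 6 = 1320 mm².
A_nv = (220 − 2.5·35) × 6 = 795 mm².
A_nt = (60 − 0.5·35) × 6 = 255 mm².
0.6 F_u A_nv = 224.2 kN; 0.6 F_y A_gv = 281.2 kN → shear rupture governs the shear term.
R_n = 224.2 + 1.0 × 470 × 255 / 1000 = 344 kN.
Design strength φR_n = 0.75 × 344 = 258 kN.

258 kN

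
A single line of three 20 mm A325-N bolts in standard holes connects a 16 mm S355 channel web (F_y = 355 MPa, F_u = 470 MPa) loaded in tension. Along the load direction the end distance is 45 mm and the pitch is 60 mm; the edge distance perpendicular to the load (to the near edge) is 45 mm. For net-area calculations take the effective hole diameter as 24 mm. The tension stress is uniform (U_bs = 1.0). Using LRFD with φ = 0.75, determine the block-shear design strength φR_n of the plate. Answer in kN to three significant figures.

541 kN

Shear plane L_v = 45 + 2·60 = 165 mm; A_gv = 165 × 16 = 2640 mm².
A_nv = (165 − 2.5·24) × 16 = 1680 mm².
A_nt = (45 − 0.5·24) × 16 = 528 mm².
0.6 F_u A_nv = 473.8 kN; 0.6 F_y A_gv = 562.3 kN → shear rupture governs the shear term.
R_n = 473.8 + 1.0 × 470 × 528 / 1000 = 721.9 kN.
Design strength φR_n = 0.75 × 721.9 = 541 kN.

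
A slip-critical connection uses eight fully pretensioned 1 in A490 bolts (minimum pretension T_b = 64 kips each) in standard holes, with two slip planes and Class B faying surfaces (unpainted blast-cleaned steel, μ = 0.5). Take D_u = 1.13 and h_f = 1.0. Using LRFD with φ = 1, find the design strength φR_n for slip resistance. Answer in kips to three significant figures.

R_n = μ · D_u · h_f · T_b · n_s · n_b = 0.5 × 1.13 × 1.0 × 64 × 2 × 8 = 578.6 kips.
Design strength φR_n = 1 × 578.6 = 579 kips.

579 kips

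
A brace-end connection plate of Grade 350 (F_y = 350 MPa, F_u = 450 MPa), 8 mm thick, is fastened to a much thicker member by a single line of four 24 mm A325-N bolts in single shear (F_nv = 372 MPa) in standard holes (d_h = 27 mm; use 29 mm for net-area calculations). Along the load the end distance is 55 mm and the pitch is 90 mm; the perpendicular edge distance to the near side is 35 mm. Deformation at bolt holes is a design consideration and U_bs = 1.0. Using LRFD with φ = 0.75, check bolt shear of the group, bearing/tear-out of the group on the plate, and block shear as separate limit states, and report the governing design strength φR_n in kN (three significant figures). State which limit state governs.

Bolt shear: A_b = π·24²/4 = 452.4 mm²; R_n = 372 × 452.4 × 4 × 1 / 1000 = 673.2 kN → 0.75 × 673.2 = 505 kN.
Bearing: edge l_c = 41.5, r_n = 179.3 kN; interior l_c = 63, r_n = 207.4 kN; R_n = 179.3 + 3·207.4 = 801.4 kN → 601 kN.
Block shear: A_gv = 2600, A_nv = 1788, A_nt = 164 mm²; R_n = min(0.6F_uA_nv, 0.6F_yA_gv) + U_bs·F_u·A_nt = 556.6 kN → 417 kN.
Block shear governs: 417 kN.

417 kN (block shear governs)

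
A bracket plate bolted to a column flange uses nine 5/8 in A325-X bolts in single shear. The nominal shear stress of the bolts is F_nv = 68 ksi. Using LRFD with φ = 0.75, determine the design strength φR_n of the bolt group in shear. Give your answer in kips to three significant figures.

141 kips

A_b = π × 0.625² / 4 = 0.3068 in².
R_n = F_nv · A_b · n · n_s = 68 × 0.3068 × 9 × 1 = 187.8 kips.
Design strength φR_n = 0.75 × 187.8 = 141 kips.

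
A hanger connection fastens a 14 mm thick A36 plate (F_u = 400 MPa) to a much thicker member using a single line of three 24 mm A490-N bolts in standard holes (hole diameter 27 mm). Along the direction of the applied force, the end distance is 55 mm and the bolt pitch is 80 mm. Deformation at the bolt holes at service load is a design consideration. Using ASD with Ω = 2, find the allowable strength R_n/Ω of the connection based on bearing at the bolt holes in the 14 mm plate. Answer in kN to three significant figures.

462 kN

Per bolt r_n = 1.2 l_c t F_u ≤ 2.4 d t F_u; upper limit = 2.4 × 24 × 14 × 400 / 1000 = 322.6 kN.
Edge bolt: l_c = 55 − 27/2 = 41.5 mm → 1.2 × 41.5 × 14 × 400 / 1000 = 278.9 → r_n = 278.9 kN.
Interior bolts: l_c = 80 − 27 = 53 mm → 1.2 × 53 × 14 × 400 / 1000 = 356.2 → r_n = 322.6 kN.
R_n = 1 × 278.9 + 2 × 322.6 = 924 kN.
Allowable strength R_n/Ω = 924 / 2 = 462 kN.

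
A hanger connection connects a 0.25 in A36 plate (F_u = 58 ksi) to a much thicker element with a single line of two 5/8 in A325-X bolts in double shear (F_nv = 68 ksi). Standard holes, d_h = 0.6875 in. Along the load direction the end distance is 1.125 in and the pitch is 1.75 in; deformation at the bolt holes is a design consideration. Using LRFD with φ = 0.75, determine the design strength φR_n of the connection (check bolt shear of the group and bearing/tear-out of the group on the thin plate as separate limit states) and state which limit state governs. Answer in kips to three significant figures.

24.1 kips (bearing governs)

Bolt shear: A_b = π·0.625²/4 = 0.3068 in²; R_n = 68 × 0.3068 × 2 × 2 = 83.45 kips → 0.75 × 83.45 = 62.6 kips.
Bearing (1.2 l_c t F_u ≤ 2.4 d t F_u): upper limit = 2.4·0.625·0.25·58 = 21.75 kips.
  Edge l_c = 1.125 − 0.6875/2 = 0.7812 → r_n = 13.59 kips; interior l_c = 1.75 − 0.6875 = 1.062 → r_n = 18.49 kips.
  R_n,bearing = 1·13.59 + 1·18.49 = 32.08 kips → 0.75 × 32.08 = 24.1 kips.
Bearing governs: 24.1 kips.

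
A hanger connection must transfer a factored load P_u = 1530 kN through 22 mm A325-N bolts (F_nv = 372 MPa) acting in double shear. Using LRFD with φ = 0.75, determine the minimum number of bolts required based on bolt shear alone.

A_b = π·22²/4 = 380.1 mm².
Per-bolt design strength φR_n = 0.75 × 372 × 380.1 × 2 / 1000 = 212.1 kN.
n ≥ 1530 / 212.1 = 7.213 → use 8 bolts.

8 bolts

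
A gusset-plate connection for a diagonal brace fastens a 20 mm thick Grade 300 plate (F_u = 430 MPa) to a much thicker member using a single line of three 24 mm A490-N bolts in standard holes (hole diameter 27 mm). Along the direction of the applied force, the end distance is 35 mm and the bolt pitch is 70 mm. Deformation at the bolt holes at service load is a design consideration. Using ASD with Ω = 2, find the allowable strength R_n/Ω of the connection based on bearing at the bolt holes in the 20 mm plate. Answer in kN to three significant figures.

Per bolt r_n = 1.2 l_c t F_u ≤ 2.4 d t F_u; upper limit = 2.4 × 24 × 20 × 430 / 1000 = 495.4 kN.
Edge bolt: l_c = 35 − 27/2 = 21.5 mm → 1.2 × 21.5 × 20 × 430 / 1000 = 221.9 → r_n = 221.9 kN.
Interior bolts: l_c = 70 − 27 = 43 mm → 1.2 × 43 × 20 × 430 / 1000 = 443.8 → r_n = 443.8 kN.
R_n = 1 × 221.9 + 2 × 443.8 = 1109 kN.
Allowable strength R_n/Ω = 1109 / 2 = 555 kN.

555 kN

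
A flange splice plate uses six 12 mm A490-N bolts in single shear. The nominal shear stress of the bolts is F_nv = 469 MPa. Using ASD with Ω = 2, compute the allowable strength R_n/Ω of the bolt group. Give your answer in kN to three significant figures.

A_b = π × 12² / 4 = 113.1 mm².
R_n = F_nv · A_b · n · n_s = 469 × 113.1 × 6 × 1 / 1000 = 318.3 kN.
Allowable strength R_n/Ω = 318.3 / 2 = 159 kN.

159 kN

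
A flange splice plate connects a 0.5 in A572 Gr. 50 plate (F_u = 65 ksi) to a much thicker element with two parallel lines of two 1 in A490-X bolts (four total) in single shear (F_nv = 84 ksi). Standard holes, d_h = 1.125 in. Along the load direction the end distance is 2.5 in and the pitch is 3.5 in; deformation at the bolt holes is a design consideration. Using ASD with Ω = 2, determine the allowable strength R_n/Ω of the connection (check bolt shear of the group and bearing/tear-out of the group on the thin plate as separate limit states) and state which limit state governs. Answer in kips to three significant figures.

132 kips (bolt shear governs)

Bolt shear: A_b = π·1²/4 = 0.7854 in²; R_n = 84 × 0.7854 × 4 × 1 = 263.9 kips → 263.9 / 2 = 132 kips.
Bearing (1.2 l_c t F_u ≤ 2.4 d t F_u): upper limit = 2.4·1·0.5·65 = 78 kips.
  Edge l_c = 2.5 − 1.125/2 = 1.938 → r_n = 75.56 kips; interior l_c = 3.5 − 1.125 = 2.375 → r_n = 78 kips.
  R_n,bearing = 2·75.56 + 2·78 = 307.1 kips → 307.1 / 2 = 154 kips.
Bolt shear governs: 132 kips.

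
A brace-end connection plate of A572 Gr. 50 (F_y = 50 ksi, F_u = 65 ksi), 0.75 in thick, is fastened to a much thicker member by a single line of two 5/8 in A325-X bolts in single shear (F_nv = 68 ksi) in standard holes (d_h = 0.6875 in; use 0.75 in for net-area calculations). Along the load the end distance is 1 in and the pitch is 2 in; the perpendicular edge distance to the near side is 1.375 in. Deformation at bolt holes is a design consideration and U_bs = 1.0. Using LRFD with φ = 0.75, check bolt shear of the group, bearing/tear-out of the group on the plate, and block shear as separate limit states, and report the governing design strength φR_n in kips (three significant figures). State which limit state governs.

31.3 kips (bolt shear governs)

Bolt shear: A_b = π·0.625²/4 = 0.3068 in²; R_n = 68 × 0.3068 × 2 × 1 = 41.72 kips → 0.75 × 41.72 = 31.3 kips.
Bearing: edge l_c = 0.6562, r_n = 38.39 kips; interior l_c = 1.312, r_n = 73.12 kips; R_n = 38.39 + 1·73.12 = 111.5 kips → 83.6 kips.
Block shear: A_gv = 2.25, A_nv = 1.406, A_nt = 0.75 in²; R_n = min(0.6F_uA_nv, 0.6F_yA_gv) + U_bs·F_u·A_nt = 103.6 kips → 77.7 kips.
Bolt shear governs: 31.3 kips.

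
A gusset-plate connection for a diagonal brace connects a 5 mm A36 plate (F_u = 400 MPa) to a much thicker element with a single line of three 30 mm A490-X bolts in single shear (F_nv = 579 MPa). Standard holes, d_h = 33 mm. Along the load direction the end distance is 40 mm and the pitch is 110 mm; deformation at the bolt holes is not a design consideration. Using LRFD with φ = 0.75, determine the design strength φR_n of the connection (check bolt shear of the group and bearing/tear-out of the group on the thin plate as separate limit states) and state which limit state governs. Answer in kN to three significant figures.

Bolt shear: A_b = π·30²/4 = 706.9 mm²; R_n = 579 × 706.9 × 3 × 1 / 1000 = 1228 kN → 0.75 × 1228 = 921 kN.
Bearing (1.5 l_c t F_u ≤ 3.0 d t F_u): upper limit = 3.0·30·5·400 / 1000 = 180 kN.
  Edge l_c = 40 − 33/2 = 23.5 → r_n = 70.5 kN; interior l_c = 110 − 33 = 77 → r_n = 180 kN.
  R_n,bearing = 1·70.5 + 2·180 = 430.5 kN → 0.75 × 430.5 = 323 kN.
Bearing governs: 323 kN.

323 kN (bearing governs)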